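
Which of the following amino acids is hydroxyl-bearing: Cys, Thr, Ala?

Thr

The –OH-bearing residues are Ser, Thr (aliphatic alcohols), and Tyr (phenol).
Of the listed options, only Thr belongs to this group.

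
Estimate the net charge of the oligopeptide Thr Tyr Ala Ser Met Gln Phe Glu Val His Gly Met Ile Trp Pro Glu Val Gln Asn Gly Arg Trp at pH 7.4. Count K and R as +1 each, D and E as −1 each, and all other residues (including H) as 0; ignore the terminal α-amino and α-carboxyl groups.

-1

Positive (K, R): Arg21 → +1.
Negative (D, E): Glu8, Glu16 → −2.
Net charge = (+1) + (−2) = −1.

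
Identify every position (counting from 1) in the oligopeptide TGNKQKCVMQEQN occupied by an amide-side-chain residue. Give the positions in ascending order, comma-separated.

Only N (asparagine) and Q (glutamine) carry a side-chain carboxamide.
Matching residues: N3, Q5, Q10, Q12, N13.

3, 5, 10, 12, 13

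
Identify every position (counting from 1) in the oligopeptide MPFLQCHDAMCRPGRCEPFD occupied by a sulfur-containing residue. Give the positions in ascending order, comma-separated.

1, 6, 10, 11, 16

Cysteine (C, thiol) and methionine (M, thioether) are the two sulfur-containing amino acids.
Matching residues: M1, C6, M10, C11, C16.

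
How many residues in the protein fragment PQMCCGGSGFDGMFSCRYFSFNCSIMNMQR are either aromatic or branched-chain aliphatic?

6

Aromatic: F, W, Y. Branched-chain aliphatic: I, L, V.
Aromatic residues here: F10, F14, Y18, F19, F21 (5).
Branched-chain aliphatic residues here: I25 (1).
The two groups share no amino acid, so total = 5 + 1 = 6.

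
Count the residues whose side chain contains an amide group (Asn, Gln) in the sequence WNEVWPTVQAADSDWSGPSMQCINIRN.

Matching residues: N2, Q9, Q21, N24, N27.

5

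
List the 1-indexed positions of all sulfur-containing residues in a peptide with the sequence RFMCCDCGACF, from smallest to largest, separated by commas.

Only Cys (C) and Met (M) have a sulfur atom in the side chain.
Matching residues: M3, C4, C5, C7, C10.

3, 4, 5, 7, 10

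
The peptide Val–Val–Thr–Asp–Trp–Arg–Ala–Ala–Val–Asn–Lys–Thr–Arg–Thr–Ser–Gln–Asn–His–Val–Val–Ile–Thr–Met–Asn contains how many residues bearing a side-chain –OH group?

The –OH-bearing residues are Ser, Thr (aliphatic alcohols), and Tyr (phenol).
Matching residues: Thr3, Thr12, Thr14, Ser15, Thr22.

5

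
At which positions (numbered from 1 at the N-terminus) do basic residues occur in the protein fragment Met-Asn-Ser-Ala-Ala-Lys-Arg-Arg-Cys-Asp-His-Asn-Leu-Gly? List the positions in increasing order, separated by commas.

The basic amino acids are Lys (K), Arg (R), and His (H).
Matching residues: Lys6, Arg7, Arg8, His11.

6, 7, 8, 11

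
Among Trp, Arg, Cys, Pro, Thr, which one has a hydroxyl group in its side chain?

S, T, and Y are the three residues with a side-chain hydroxyl.
Of the listed options, only Thr belongs to this group.

Thr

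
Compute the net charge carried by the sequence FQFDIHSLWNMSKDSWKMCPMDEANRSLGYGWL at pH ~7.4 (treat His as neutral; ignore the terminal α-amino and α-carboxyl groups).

-1

The side chains ionized at physiological pH are Lys/Arg (+1) and Asp/Glu (−1); with His treated as neutral, nothing else contributes.
Positive (K, R): K13, K17, R26 → +3.
Negative (D, E): D4, D14, D22, E23 → −4.
Net charge = (+3) + (−4) = −1.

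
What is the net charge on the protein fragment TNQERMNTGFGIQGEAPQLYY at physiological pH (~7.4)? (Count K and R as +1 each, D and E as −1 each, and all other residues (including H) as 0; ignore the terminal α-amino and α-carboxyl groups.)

Positive (K, R): R5 → +1.
Negative (D, E): E4, E15 → −2.
Net charge = (+1) + (−2) = −1.

-1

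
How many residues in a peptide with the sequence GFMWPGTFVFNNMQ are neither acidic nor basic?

Acidic: D, E. Basic: K, R, H. All other residues are neither.
Matching residues: G1, F2, M3, W4, P5, G6, T7, F8, V9, F10, N11, N12, M13, Q14.

14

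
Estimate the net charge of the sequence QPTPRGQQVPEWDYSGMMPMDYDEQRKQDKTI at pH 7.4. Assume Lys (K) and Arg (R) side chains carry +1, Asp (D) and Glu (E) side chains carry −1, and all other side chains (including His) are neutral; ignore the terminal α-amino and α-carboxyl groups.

Positive (K, R): R5, R26, K27, K30 → +4.
Negative (D, E): E11, D13, D21, D23, E24, D29 → −6.
Net charge = (+4) + (−6) = −2.

-2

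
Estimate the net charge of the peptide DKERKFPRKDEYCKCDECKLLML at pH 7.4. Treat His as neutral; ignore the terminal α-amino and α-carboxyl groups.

+1

At pH ~7.4 the Lys and Arg side chains are protonated (+1), the Asp and Glu side chains are deprotonated (−1), and with His taken as neutral all other side chains carry no charge.
Positive (K, R): K2, R4, K5, R8, K9, K14, K19 → +7.
Negative (D, E): D1, E3, D10, E11, D16, E17 → −6.
Net charge = (+7) + (−6) = +1.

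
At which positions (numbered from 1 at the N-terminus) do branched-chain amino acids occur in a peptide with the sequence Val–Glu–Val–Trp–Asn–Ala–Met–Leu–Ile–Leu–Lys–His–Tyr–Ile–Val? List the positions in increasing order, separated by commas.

Valine (V), leucine (L), and isoleucine (I) are the branched-chain amino acids.
Matching residues: Val1, Val3, Leu8, Ile9, Leu10, Ile14, Val15.

1, 3, 8, 9, 10, 14, 15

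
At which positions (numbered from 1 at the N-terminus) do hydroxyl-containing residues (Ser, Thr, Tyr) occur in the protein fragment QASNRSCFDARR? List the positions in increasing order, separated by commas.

3, 6

Matching residues: S3, S6.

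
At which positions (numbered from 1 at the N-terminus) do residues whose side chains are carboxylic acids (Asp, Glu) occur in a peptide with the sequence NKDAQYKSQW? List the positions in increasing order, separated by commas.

Matching residues: D3.

3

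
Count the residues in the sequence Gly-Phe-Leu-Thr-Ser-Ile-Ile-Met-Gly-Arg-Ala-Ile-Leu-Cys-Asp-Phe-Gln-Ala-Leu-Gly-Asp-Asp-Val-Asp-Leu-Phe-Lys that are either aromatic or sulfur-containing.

5

Aromatic: F, W, Y. Sulfur-containing: C, M.
Aromatic residues here: Phe2, Phe16, Phe26 (3).
Sulfur-containing residues here: Met8, Cys14 (2).
The two groups share no amino acid, so total = 3 + 2 = 5.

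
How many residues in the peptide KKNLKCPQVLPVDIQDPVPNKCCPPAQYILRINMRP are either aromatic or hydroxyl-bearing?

Aromatic: F, W, Y. Hydroxyl-bearing: S, T, Y.
Aromatic residues here: Y28 (1).
Hydroxyl-bearing residues here: Y28 (1).
Y is in both groups, so the 1 Y residue must not be double-counted.
Total = 1 + 1 − 1 = 1.

1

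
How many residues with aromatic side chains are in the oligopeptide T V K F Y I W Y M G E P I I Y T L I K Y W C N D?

7

Phenylalanine (F), tryptophan (W), and tyrosine (Y) have aromatic ring side chains.
Matching residues: F4, Y5, W7, Y8, Y15, Y20, W21.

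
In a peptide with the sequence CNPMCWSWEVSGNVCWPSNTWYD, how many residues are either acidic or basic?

2

Acidic: D, E. Basic: H, K, R.
Acidic residues here: E9, D23 (2).
Basic residues here: none (0).
The two groups share no amino acid, so total = 2 + 0 = 2.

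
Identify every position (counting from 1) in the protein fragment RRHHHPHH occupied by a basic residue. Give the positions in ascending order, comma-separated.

1, 2, 3, 4, 5, 7, 8

The basic amino acids are Lys (K), Arg (R), and His (H).
Matching residues: R1, R2, H3, H4, H5, H7, H8.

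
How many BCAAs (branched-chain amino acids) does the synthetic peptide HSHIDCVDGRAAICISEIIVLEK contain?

V, L, and I make up the branched-chain aliphatic group.
Matching residues: I4, V7, I13, I15, I18, I19, V20, L21.

8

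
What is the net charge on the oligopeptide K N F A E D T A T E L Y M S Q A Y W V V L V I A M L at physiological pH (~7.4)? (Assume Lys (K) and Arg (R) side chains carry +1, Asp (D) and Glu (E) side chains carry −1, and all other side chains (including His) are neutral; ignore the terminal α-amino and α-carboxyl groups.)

-2

Positive (K, R): K1 → +1.
Negative (D, E): E5, D6, E10 → −3.
Net charge = (+1) + (−3) = −2.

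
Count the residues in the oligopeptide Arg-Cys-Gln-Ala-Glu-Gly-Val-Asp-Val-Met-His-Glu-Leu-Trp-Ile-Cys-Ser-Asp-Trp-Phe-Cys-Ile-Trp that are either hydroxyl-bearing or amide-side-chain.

Hydroxyl-bearing: S, T, Y. Amide-side-chain: N, Q.
Hydroxyl-bearing residues here: Ser17 (1).
Amide-side-chain residues here: Gln3 (1).
The two groups share no amino acid, so total = 1 + 1 = 2.

2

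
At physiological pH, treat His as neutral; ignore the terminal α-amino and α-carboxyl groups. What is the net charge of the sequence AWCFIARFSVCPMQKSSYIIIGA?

+2

Near pH 7.4, K and R contribute +1 each, D and E contribute −1 each, and every other side chain (His included, as stated) is uncharged.
Positive (K, R): R7, K15 → +2.
Negative (D, E): none → −0.
Net charge = (+2) + (−0) = +2.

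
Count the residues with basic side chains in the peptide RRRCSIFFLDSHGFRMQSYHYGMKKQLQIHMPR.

10

Lysine (K), arginine (R), and histidine (H) have basic, nitrogen-containing side chains.
Matching residues: R1, R2, R3, H12, R15, H20, K24, K25, H30, R33.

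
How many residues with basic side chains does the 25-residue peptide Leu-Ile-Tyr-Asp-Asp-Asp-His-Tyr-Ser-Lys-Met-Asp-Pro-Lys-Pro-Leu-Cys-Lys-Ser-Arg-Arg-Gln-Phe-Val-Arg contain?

The basic amino acids are Lys (K), Arg (R), and His (H).
Matching residues: His7, Lys10, Lys14, Lys18, Arg20, Arg21, Arg25.

7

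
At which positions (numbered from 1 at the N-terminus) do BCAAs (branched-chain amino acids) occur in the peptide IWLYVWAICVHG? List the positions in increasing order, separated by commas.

Valine (V), leucine (L), and isoleucine (I) are the branched-chain amino acids.
Matching residues: I1, L3, V5, I8, V10.

1, 3, 5, 8, 10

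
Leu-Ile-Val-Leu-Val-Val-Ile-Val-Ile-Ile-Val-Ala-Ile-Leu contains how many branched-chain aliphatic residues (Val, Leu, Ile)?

Matching residues: Leu1, Ile2, Val3, Leu4, Val5, Val6, Ile7, Val8, Ile9, Ile10, Val11, Ile13, Leu14.

13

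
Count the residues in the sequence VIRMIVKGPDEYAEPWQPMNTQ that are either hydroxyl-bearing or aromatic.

Hydroxyl-bearing: S, T, Y. Aromatic: F, W, Y.
Hydroxyl-bearing residues here: Y12, T21 (2).
Aromatic residues here: Y12, W16 (2).
Y is in both groups, so the 1 Y residue must not be double-counted.
Total = 2 + 2 − 1 = 3.

3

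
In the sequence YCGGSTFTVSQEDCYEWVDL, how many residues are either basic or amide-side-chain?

1

Basic: H, K, R. Amide-side-chain: N, Q.
Basic residues here: none (0).
Amide-side-chain residues here: Q11 (1).
The two groups share no amino acid, so total = 0 + 1 = 1.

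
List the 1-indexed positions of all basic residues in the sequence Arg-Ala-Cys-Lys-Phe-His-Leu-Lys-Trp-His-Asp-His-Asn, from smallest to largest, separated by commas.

1, 4, 6, 8, 10, 12

The basic amino acids are Lys (K), Arg (R), and His (H).
Matching residues: Arg1, Lys4, His6, Lys8, His10, His12.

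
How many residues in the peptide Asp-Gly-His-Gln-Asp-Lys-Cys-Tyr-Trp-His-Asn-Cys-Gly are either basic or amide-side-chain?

5

Basic: H, K, R. Amide-side-chain: N, Q.
Basic residues here: His3, Lys6, His10 (3).
Amide-side-chain residues here: Gln4, Asn11 (2).
The two groups share no amino acid, so total = 3 + 2 = 5.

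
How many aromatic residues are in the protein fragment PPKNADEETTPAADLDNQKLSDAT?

0

The aromatic amino acids are Phe (F, benzyl), Trp (W, indole), and Tyr (Y, phenol).
None of the 24 residues belong to this group.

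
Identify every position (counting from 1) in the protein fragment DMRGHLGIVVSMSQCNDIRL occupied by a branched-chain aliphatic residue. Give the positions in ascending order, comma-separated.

6, 8, 9, 10, 18, 20

Matching residues: L6, I8, V9, V10, I18, L20.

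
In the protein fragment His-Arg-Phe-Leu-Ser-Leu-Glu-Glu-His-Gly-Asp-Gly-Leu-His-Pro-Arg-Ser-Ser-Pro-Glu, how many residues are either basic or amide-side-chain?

5

Basic: H, K, R. Amide-side-chain: N, Q.
Basic residues here: His1, Arg2, His9, His14, Arg16 (5).
Amide-side-chain residues here: none (0).
The two groups share no amino acid, so total = 5 + 0 = 5.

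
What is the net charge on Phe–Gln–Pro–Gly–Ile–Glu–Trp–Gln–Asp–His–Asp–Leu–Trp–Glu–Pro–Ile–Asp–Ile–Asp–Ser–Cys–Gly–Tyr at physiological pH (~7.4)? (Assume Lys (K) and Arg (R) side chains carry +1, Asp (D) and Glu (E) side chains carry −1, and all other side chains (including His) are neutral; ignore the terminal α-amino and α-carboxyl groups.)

-6

Positive (K, R): none → +0.
Negative (D, E): Glu6, Asp9, Asp11, Glu14, Asp17, Asp19 → −6.
Net charge = (+0) + (−6) = −6.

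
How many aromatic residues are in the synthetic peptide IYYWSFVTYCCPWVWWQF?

9

Phenylalanine (F), tryptophan (W), and tyrosine (Y) have aromatic ring side chains.
Matching residues: Y2, Y3, W4, F6, Y9, W13, W15, W16, F18.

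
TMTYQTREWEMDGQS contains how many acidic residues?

Only D (aspartate) and E (glutamate) carry a side-chain carboxylic acid.
Matching residues: E8, E10, D12.

3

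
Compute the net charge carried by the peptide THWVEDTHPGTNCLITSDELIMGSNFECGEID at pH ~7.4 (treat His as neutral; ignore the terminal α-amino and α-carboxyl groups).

-7

Near pH 7.4, K and R contribute +1 each, D and E contribute −1 each, and every other side chain (His included, as stated) is uncharged.
Positive (K, R): none → +0.
Negative (D, E): E5, D6, D18, E19, E27, E30, D32 → −7.
Net charge = (+0) + (−7) = −7.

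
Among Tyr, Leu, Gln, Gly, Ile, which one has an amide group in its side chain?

Gln

The amide-side-chain residues are Asn (N) and Gln (Q).
Of the listed options, only Gln belongs to this group.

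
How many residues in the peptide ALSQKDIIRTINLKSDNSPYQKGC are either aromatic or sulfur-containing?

2

Aromatic: F, W, Y. Sulfur-containing: C, M.
Aromatic residues here: Y20 (1).
Sulfur-containing residues here: C24 (1).
The two groups share no amino acid, so total = 1 + 1 = 2.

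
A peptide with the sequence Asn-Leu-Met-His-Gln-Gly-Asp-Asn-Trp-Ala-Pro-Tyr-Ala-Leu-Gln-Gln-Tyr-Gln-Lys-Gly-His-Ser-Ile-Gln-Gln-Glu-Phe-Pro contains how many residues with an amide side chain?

8

Asparagine (N) and glutamine (Q) have uncharged amide side chains.
Matching residues: Asn1, Gln5, Asn8, Gln15, Gln16, Gln18, Gln24, Gln25.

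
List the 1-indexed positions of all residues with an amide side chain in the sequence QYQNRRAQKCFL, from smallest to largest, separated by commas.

Asparagine (N) and glutamine (Q) have uncharged amide side chains.
Matching residues: Q1, Q3, N4, Q8.

1, 3, 4, 8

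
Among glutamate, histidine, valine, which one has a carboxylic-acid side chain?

Aspartate (D) and glutamate (E) have carboxylic-acid side chains and are the acidic amino acids.
Of the listed options, only glutamate belongs to this group.

glutamate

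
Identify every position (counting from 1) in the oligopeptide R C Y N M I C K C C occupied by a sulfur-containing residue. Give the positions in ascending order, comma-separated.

2, 5, 7, 9, 10

The sulfur-bearing residues are cysteine (–SH) and methionine (–S–CH₃).
Matching residues: C2, M5, C7, C9, C10.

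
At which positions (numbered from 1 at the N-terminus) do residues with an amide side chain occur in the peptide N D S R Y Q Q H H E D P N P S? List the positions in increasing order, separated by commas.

1, 6, 7, 13

Only N (asparagine) and Q (glutamine) carry a side-chain carboxamide.
Matching residues: N1, Q6, Q7, N13.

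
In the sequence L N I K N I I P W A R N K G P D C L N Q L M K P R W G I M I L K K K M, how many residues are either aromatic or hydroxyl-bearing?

2

Aromatic: F, W, Y. Hydroxyl-bearing: S, T, Y.
Aromatic residues here: W9, W26 (2).
Hydroxyl-bearing residues here: none (0).
(Y belongs to both groups, but none appear in this sequence.) Total = 2 + 0 = 2.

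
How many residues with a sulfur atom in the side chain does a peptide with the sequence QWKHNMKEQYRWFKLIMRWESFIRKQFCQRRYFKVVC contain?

The sulfur-bearing residues are cysteine (–SH) and methionine (–S–CH₃).
Matching residues: M6, M17, C28, C37.

4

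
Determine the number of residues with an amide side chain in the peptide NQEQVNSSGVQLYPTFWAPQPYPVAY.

The amide-side-chain residues are Asn (N) and Gln (Q).
Matching residues: N1, Q2, Q4, N6, Q11, Q20.

6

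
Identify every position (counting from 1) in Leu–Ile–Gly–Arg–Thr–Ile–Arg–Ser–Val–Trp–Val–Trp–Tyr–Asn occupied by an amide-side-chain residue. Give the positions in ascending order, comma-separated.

14

Only N (asparagine) and Q (glutamine) carry a side-chain carboxamide.
Matching residues: Asn14.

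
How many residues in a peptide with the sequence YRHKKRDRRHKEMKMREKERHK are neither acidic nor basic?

3

Acidic: D, E. Basic: K, R, H. All other residues are neither.
Matching residues: Y1, M13, M15.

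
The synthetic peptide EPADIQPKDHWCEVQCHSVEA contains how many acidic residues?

5

The acidic residues are Asp (D) and Glu (E), whose side chains end in a carboxylate group.
Matching residues: E1, D4, D9, E13, E20.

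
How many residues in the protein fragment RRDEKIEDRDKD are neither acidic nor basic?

1

Acidic: D, E. Basic: K, R, H. All other residues are neither.
Matching residues: I6.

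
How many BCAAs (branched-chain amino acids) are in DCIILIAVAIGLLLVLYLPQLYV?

The BCAAs are Val, Leu, and Ile — aliphatic side chains with a branch point.
Matching residues: I3, I4, L5, I6, V8, I10, L12, L13, L14, V15, L16, L18, L21, V23.

14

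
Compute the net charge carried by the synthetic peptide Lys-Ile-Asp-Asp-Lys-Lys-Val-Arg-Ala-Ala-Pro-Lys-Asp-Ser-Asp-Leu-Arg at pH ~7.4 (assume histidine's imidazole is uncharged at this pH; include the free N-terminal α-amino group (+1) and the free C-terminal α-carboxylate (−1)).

Near pH 7.4, K and R contribute +1 each, D and E contribute −1 each, and every other side chain (His included, as stated) is uncharged.
Positive (K, R): Lys1, Lys5, Lys6, Arg8, Lys12, Arg17 → +6.
Negative (D, E): Asp3, Asp4, Asp13, Asp15 → −4.
The N-terminus (+1) and C-terminus (−1) cancel.
Net charge = (+6) + (−4) = +2.

+2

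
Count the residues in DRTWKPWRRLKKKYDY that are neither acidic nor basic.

7

Acidic: D, E. Basic: K, R, H. All other residues are neither.
Matching residues: T3, W4, P6, W7, L10, Y14, Y16.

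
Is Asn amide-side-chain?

Only N (asparagine) and Q (glutamine) carry a side-chain carboxamide.
Asparagine is in this group.

Yes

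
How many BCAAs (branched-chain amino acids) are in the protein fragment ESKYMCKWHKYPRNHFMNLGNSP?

Valine (V), leucine (L), and isoleucine (I) are the branched-chain amino acids.
Matching residues: L19.

1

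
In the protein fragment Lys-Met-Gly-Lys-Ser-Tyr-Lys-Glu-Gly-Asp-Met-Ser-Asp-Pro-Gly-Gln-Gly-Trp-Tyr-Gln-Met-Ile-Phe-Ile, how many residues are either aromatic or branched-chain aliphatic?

6

Aromatic: F, W, Y. Branched-chain aliphatic: I, L, V.
Aromatic residues here: Tyr6, Trp18, Tyr19, Phe23 (4).
Branched-chain aliphatic residues here: Ile22, Ile24 (2).
The two groups share no amino acid, so total = 4 + 2 = 6.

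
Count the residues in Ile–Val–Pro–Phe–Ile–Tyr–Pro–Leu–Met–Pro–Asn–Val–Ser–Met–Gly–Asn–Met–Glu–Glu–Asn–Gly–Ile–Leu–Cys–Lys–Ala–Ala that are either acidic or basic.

3

Acidic: D, E. Basic: H, K, R.
Acidic residues here: Glu18, Glu19 (2).
Basic residues here: Lys25 (1).
The two groups share no amino acid, so total = 2 + 1 = 3.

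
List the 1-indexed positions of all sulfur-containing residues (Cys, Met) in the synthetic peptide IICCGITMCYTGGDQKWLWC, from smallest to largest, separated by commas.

3, 4, 8, 9, 20

Matching residues: C3, C4, M8, C9, C20.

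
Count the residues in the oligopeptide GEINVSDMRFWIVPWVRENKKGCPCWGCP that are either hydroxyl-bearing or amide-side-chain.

Hydroxyl-bearing: S, T, Y. Amide-side-chain: N, Q.
Hydroxyl-bearing residues here: S6 (1).
Amide-side-chain residues here: N4, N19 (2).
The two groups share no amino acid, so total = 1 + 2 = 3.

3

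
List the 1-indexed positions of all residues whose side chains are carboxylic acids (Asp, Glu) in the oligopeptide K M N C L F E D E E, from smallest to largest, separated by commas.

Matching residues: E7, D8, E9, E10.

7, 8, 9, 10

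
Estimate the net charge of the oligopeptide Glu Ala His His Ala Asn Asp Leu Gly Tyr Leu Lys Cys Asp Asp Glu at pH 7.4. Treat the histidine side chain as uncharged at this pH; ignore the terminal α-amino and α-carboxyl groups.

Near pH 7.4, K and R contribute +1 each, D and E contribute −1 each, and every other side chain (His included, as stated) is uncharged.
Positive (K, R): Lys12 → +1.
Negative (D, E): Glu1, Asp7, Asp14, Asp15, Glu16 → −5.
Net charge = (+1) + (−5) = −4.

-4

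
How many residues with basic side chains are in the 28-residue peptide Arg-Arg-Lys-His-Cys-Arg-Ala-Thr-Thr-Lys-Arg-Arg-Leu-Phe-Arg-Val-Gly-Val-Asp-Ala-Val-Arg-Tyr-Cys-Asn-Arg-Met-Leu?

11

K, R, and H are the three residues with basic side chains (ε-amine, guanidinium, and imidazole respectively).
Matching residues: Arg1, Arg2, Lys3, His4, Arg6, Lys10, Arg11, Arg12, Arg15, Arg22, Arg26.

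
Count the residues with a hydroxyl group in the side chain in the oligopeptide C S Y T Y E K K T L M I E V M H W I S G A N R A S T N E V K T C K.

9

S, T, and Y are the three residues with a side-chain hydroxyl.
Matching residues: S2, Y3, T4, Y5, T9, S19, S25, T26, T31.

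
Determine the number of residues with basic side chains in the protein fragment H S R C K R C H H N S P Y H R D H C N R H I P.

11

The basic amino acids are Lys (K), Arg (R), and His (H).
Matching residues: H1, R3, K5, R6, H8, H9, H14, R15, H17, R20, H21.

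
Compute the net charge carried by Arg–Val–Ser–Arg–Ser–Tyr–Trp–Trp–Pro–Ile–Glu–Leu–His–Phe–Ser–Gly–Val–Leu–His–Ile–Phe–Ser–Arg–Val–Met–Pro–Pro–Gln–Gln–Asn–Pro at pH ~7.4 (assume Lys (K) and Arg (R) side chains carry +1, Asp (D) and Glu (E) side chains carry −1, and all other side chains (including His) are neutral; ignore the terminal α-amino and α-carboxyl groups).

Positive (K, R): Arg1, Arg4, Arg23 → +3.
Negative (D, E): Glu11 → −1.
Net charge = (+3) + (−1) = +2.

+2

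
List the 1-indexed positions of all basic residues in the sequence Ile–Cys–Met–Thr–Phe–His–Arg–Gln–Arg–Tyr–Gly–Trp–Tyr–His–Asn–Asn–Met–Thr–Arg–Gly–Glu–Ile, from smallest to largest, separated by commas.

The basic amino acids are Lys (K), Arg (R), and His (H).
Matching residues: His6, Arg7, Arg9, His14, Arg19.

6, 7, 9, 14, 19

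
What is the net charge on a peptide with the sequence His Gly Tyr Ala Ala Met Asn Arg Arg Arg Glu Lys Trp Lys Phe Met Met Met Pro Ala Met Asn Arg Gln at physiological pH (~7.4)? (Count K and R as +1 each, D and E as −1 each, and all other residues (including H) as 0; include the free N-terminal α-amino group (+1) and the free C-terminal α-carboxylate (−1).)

Positive (K, R): Arg8, Arg9, Arg10, Lys12, Lys14, Arg23 → +6.
Negative (D, E): Glu11 → −1.
The N-terminus (+1) and C-terminus (−1) cancel.
Net charge = (+6) + (−1) = +5.

+5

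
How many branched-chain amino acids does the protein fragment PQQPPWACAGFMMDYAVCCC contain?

1

The BCAAs are Val, Leu, and Ile — aliphatic side chains with a branch point.
Matching residues: V17.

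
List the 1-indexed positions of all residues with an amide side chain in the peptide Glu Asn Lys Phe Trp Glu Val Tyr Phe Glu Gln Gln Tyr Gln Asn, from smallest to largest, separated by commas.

2, 11, 12, 14, 15

The amide-side-chain residues are Asn (N) and Gln (Q).
Matching residues: Asn2, Gln11, Gln12, Gln14, Asn15.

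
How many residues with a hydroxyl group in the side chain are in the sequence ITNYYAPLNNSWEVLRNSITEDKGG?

6

Serine (S), threonine (T), and tyrosine (Y) each carry a hydroxyl group on the side chain.
Matching residues: T2, Y4, Y5, S11, S18, T20.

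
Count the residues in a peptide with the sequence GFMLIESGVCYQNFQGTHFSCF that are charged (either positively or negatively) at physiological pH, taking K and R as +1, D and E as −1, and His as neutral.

1

Charged side chains at pH ~7.4: K, R (positive); D, E (negative).
Matching residues: E6.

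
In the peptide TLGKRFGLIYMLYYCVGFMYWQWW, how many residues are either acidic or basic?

2

Acidic: D, E. Basic: H, K, R.
Acidic residues here: none (0).
Basic residues here: K4, R5 (2).
The two groups share no amino acid, so total = 0 + 2 = 2.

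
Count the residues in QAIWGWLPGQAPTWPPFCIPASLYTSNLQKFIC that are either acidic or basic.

Acidic: D, E. Basic: H, K, R.
Acidic residues here: none (0).
Basic residues here: K30 (1).
The two groups share no amino acid, so total = 0 + 1 = 1.

1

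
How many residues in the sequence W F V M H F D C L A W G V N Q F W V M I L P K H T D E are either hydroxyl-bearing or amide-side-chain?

Hydroxyl-bearing: S, T, Y. Amide-side-chain: N, Q.
Hydroxyl-bearing residues here: T25 (1).
Amide-side-chain residues here: N14, Q15 (2).
The two groups share no amino acid, so total = 1 + 2 = 3.

3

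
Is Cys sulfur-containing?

The sulfur-bearing residues are cysteine (–SH) and methionine (–S–CH₃).
Cysteine is in this group.

Yes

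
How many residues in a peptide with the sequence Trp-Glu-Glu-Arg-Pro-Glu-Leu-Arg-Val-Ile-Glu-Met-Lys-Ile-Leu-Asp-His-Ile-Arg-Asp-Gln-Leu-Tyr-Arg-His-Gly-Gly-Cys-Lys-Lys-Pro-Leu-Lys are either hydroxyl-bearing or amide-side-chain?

Hydroxyl-bearing: S, T, Y. Amide-side-chain: N, Q.
Hydroxyl-bearing residues here: Tyr23 (1).
Amide-side-chain residues here: Gln21 (1).
The two groups share no amino acid, so total = 1 + 1 = 2.

2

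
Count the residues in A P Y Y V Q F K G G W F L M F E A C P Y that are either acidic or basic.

2

Acidic: D, E. Basic: H, K, R.
Acidic residues here: E16 (1).
Basic residues here: K8 (1).
The two groups share no amino acid, so total = 1 + 1 = 2.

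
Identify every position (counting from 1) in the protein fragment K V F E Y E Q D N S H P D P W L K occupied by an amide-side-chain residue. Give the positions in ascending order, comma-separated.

Asparagine (N) and glutamine (Q) have uncharged amide side chains.
Matching residues: Q7, N9.

7, 9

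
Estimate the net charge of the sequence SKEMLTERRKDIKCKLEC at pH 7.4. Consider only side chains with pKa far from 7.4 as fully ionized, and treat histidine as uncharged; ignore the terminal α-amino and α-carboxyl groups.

Near pH 7.4, K and R contribute +1 each, D and E contribute −1 each, and every other side chain (His included, as stated) is uncharged.
Positive (K, R): K2, R8, R9, K10, K13, K15 → +6.
Negative (D, E): E3, E7, D11, E17 → −4.
Net charge = (+6) + (−4) = +2.

+2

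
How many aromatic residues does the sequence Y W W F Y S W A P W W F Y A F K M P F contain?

12

F, W, and Y each carry an aromatic ring on the side chain.
Matching residues: Y1, W2, W3, F4, Y5, W7, W10, W11, F12, Y13, F15, F19.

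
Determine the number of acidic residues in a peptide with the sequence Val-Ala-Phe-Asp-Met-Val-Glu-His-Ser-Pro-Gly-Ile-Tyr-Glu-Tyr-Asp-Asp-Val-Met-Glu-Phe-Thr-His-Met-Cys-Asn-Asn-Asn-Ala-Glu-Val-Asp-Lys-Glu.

9

Aspartate (D) and glutamate (E) have carboxylic-acid side chains and are the acidic amino acids.
Matching residues: Asp4, Glu7, Glu14, Asp16, Asp17, Glu20, Glu30, Asp32, Glu34.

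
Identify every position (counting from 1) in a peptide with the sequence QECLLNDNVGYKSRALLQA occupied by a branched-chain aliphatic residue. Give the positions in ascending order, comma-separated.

V, L, and I make up the branched-chain aliphatic group.
Matching residues: L4, L5, V9, L16, L17.

4, 5, 9, 16, 17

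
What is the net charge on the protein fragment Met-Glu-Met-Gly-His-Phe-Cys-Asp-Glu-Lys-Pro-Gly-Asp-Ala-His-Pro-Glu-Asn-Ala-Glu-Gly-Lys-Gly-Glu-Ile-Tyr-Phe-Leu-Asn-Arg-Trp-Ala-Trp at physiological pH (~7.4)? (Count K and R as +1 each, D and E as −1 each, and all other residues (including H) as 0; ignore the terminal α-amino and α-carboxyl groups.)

-4

Positive (K, R): Lys10, Lys22, Arg30 → +3.
Negative (D, E): Glu2, Asp8, Glu9, Asp13, Glu17, Glu20, Glu24 → −7.
Net charge = (+3) + (−7) = −4.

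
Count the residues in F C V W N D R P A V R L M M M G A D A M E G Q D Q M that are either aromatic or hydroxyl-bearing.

2

Aromatic: F, W, Y. Hydroxyl-bearing: S, T, Y.
Aromatic residues here: F1, W4 (2).
Hydroxyl-bearing residues here: none (0).
(Y belongs to both groups, but none appear in this sequence.) Total = 2 + 0 = 2.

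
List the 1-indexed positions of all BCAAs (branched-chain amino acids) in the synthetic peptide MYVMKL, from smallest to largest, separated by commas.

3, 6

Valine (V), leucine (L), and isoleucine (I) are the branched-chain amino acids.
Matching residues: V3, L6.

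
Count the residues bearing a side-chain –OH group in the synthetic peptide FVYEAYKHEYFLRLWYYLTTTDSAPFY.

Serine (S), threonine (T), and tyrosine (Y) each carry a hydroxyl group on the side chain.
Matching residues: Y3, Y6, Y10, Y16, Y17, T19, T20, T21, S23, Y27.

10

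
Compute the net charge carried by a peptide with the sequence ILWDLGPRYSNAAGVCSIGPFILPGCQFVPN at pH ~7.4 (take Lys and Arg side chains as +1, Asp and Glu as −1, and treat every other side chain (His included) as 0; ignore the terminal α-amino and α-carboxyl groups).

0

Positive (K, R): R8 → +1.
Negative (D, E): D4 → −1.
Net charge = (+1) + (−1) = 0.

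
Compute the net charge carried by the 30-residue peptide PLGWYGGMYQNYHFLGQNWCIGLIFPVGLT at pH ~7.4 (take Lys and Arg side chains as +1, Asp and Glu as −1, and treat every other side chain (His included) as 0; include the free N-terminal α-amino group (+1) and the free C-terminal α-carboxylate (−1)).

Positive (K, R): none → +0.
Negative (D, E): none → −0.
The N-terminus (+1) and C-terminus (−1) cancel.
Net charge = (+0) + (−0) = 0.

0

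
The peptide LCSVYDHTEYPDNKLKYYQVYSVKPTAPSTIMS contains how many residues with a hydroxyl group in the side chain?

S, T, and Y are the three residues with a side-chain hydroxyl.
Matching residues: S3, Y5, T8, Y10, Y17, Y18, Y21, S22, T26, S29, T30, S33.

12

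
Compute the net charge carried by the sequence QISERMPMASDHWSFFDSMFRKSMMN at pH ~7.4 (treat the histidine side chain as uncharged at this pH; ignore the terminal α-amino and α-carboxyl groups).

Near pH 7.4, K and R contribute +1 each, D and E contribute −1 each, and every other side chain (His included, as stated) is uncharged.
Positive (K, R): R5, R21, K22 → +3.
Negative (D, E): E4, D11, D17 → −3.
Net charge = (+3) + (−3) = 0.

0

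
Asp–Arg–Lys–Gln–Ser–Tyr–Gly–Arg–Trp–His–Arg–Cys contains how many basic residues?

5

Lysine (K), arginine (R), and histidine (H) have basic, nitrogen-containing side chains.
Matching residues: Arg2, Lys3, Arg8, His10, Arg11.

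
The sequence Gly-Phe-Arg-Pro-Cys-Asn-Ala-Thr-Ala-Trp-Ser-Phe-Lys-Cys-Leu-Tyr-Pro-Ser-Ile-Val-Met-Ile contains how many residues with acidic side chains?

The acidic residues are Asp (D) and Glu (E), whose side chains end in a carboxylate group.
None of the 22 residues belong to this group.

0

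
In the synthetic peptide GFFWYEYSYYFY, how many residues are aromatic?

F, W, and Y each carry an aromatic ring on the side chain.
Matching residues: F2, F3, W4, Y5, Y7, Y9, Y10, F11, Y12.

9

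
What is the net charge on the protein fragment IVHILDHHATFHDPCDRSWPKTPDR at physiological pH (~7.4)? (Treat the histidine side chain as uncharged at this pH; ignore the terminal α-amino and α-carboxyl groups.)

-1

The side chains ionized at physiological pH are Lys/Arg (+1) and Asp/Glu (−1); with His treated as neutral, nothing else contributes.
Positive (K, R): R17, K21, R25 → +3.
Negative (D, E): D6, D13, D16, D24 → −4.
Net charge = (+3) + (−4) = −1.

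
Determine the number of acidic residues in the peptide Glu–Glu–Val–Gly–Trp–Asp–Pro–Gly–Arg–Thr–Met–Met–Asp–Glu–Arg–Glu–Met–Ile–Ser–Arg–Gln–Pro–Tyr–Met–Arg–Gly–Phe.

6

Aspartate (D) and glutamate (E) have carboxylic-acid side chains and are the acidic amino acids.
Matching residues: Glu1, Glu2, Asp6, Asp13, Glu14, Glu16.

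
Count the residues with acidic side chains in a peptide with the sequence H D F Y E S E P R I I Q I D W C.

The acidic residues are Asp (D) and Glu (E), whose side chains end in a carboxylate group.
Matching residues: D2, E5, E7, D14.

4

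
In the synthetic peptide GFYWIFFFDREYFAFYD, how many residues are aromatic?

10

F, W, and Y each carry an aromatic ring on the side chain.
Matching residues: F2, Y3, W4, F6, F7, F8, Y12, F13, F15, Y16.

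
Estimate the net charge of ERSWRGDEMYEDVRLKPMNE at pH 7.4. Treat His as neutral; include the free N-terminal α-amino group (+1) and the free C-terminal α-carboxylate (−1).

Near pH 7.4, K and R contribute +1 each, D and E contribute −1 each, and every other side chain (His included, as stated) is uncharged.
Positive (K, R): R2, R5, R14, K16 → +4.
Negative (D, E): E1, D7, E8, E11, D12, E20 → −6.
The N-terminus (+1) and C-terminus (−1) cancel.
Net charge = (+4) + (−6) = −2.

-2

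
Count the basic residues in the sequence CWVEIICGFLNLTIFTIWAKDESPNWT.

1

K, R, and H are the three residues with basic side chains (ε-amine, guanidinium, and imidazole respectively).
Matching residues: K20.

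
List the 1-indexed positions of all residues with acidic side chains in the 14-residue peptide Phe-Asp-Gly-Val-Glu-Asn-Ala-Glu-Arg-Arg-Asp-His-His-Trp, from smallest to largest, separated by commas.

2, 5, 8, 11

Only D (aspartate) and E (glutamate) carry a side-chain carboxylic acid.
Matching residues: Asp2, Glu5, Glu8, Asp11.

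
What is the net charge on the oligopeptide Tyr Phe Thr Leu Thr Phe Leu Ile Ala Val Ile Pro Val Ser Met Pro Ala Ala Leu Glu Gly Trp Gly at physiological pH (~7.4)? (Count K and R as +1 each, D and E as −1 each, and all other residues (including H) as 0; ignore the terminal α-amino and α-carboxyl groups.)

Positive (K, R): none → +0.
Negative (D, E): Glu20 → −1.
Net charge = (+0) + (−1) = −1.

-1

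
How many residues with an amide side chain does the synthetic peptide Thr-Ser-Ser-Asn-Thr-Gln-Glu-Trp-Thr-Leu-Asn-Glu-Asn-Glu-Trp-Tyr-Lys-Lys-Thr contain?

4

Only N (asparagine) and Q (glutamine) carry a side-chain carboxamide.
Matching residues: Asn4, Gln6, Asn11, Asn13.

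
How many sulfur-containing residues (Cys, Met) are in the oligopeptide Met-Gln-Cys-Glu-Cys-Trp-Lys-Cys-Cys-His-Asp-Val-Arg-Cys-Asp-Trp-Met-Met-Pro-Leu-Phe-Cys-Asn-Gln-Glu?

9

Matching residues: Met1, Cys3, Cys5, Cys8, Cys9, Cys14, Met17, Met18, Cys22.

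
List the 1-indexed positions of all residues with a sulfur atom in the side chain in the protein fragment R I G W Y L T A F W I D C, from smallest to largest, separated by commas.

Only Cys (C) and Met (M) have a sulfur atom in the side chain.
Matching residues: C13.

13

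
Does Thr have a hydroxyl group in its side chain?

S, T, and Y are the three residues with a side-chain hydroxyl.
Threonine is in this group.

Yes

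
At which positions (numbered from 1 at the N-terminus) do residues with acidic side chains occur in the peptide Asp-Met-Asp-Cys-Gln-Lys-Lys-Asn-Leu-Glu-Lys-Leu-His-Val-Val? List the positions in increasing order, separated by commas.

1, 3, 10

The acidic residues are Asp (D) and Glu (E), whose side chains end in a carboxylate group.
Matching residues: Asp1, Asp3, Glu10.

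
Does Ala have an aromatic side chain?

The aromatic amino acids are Phe (F, benzyl), Trp (W, indole), and Tyr (Y, phenol).
Alanine is not in this group.

No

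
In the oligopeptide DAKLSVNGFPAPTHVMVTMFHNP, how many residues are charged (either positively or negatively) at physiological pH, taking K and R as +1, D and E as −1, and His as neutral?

2

Charged side chains at pH ~7.4: K, R (positive); D, E (negative).
Matching residues: D1, K3.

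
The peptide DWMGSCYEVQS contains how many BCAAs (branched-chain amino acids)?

V, L, and I make up the branched-chain aliphatic group.
Matching residues: V9.

1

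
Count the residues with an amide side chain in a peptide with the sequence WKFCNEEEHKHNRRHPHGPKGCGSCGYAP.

2

Only N (asparagine) and Q (glutamine) carry a side-chain carboxamide.
Matching residues: N5, N12.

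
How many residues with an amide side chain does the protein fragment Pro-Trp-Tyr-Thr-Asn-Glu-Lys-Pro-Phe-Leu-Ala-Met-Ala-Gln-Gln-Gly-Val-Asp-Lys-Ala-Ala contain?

Only N (asparagine) and Q (glutamine) carry a side-chain carboxamide.
Matching residues: Asn5, Gln14, Gln15.

3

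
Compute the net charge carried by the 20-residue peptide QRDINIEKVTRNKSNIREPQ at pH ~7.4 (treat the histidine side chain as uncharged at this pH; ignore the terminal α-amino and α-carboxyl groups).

+2

At pH ~7.4 the Lys and Arg side chains are protonated (+1), the Asp and Glu side chains are deprotonated (−1), and with His taken as neutral all other side chains carry no charge.
Positive (K, R): R2, K8, R11, K13, R17 → +5.
Negative (D, E): D3, E7, E18 → −3.
Net charge = (+5) + (−3) = +2.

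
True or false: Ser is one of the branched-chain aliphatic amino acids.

False

V, L, and I make up the branched-chain aliphatic group.
Serine is not in this group.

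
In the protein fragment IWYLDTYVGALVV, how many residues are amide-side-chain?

0

Asparagine (N) and glutamine (Q) have uncharged amide side chains.
None of the 13 residues belong to this group.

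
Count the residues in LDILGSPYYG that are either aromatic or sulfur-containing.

Aromatic: F, W, Y. Sulfur-containing: C, M.
Aromatic residues here: Y8, Y9 (2).
Sulfur-containing residues here: none (0).
The two groups share no amino acid, so total = 2 + 0 = 2.

2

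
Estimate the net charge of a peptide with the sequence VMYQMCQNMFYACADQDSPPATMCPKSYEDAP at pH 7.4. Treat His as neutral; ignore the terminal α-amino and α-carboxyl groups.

-3

The side chains ionized at physiological pH are Lys/Arg (+1) and Asp/Glu (−1); with His treated as neutral, nothing else contributes.
Positive (K, R): K26 → +1.
Negative (D, E): D15, D17, E29, D30 → −4.
Net charge = (+1) + (−4) = −3.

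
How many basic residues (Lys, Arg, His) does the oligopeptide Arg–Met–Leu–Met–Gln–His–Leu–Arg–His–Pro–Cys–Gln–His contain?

Matching residues: Arg1, His6, Arg8, His9, His13.

5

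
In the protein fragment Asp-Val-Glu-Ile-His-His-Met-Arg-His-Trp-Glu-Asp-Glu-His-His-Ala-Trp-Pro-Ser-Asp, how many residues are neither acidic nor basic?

8

Acidic: D, E. Basic: K, R, H. All other residues are neither.
Matching residues: Val2, Ile4, Met7, Trp10, Ala16, Trp17, Pro18, Ser19.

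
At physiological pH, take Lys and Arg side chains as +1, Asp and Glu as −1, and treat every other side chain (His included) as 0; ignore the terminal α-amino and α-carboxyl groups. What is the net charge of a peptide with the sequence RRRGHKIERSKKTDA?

Positive (K, R): R1, R2, R3, K6, R9, K11, K12 → +7.
Negative (D, E): E8, D14 → −2.
Net charge = (+7) + (−2) = +5.

+5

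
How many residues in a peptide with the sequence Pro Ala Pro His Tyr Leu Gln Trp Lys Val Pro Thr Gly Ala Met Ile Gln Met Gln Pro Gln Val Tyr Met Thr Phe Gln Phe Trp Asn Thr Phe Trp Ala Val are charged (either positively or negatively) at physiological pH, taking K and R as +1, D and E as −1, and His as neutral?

Charged side chains at pH ~7.4: K, R (positive); D, E (negative).
Matching residues: Lys9.

1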